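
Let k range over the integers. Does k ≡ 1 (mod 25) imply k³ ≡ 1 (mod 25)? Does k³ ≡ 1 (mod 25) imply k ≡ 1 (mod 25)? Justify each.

Both directions hold; the statement is true.

(⇒) Suppose k ≡ 1 (mod 25). Write k = 25j + 1. Then (25j + 1)³ = 15625j³ + 1875j² + 75j + 1 = 25(625j³ + 75j² + 3j) + 1, so k³ ≡ 1 (mod 25).

(⇐) Conversely, suppose k³ ≡ 1 (mod 25). The only residue r in {0, …, 24} with r³ ≡ 1 (mod 25) is r = 1, so k ≡ 1 (mod 25).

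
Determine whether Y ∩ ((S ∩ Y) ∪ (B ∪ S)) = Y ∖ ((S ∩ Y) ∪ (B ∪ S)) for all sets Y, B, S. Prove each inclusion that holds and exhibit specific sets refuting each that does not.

Forward inclusion. This inclusion fails. Take Y = {1}, B = {1}, S = ∅; then 1 ∈ Y ∩ ((S ∩ Y) ∪ (B ∪ S)) but 1 ∉ Y ∖ ((S ∩ Y) ∪ (B ∪ S)).

Reverse inclusion. This inclusion fails. Take Y = {1}, B = ∅, S = ∅; then 1 ∈ Y ∖ ((S ∩ Y) ∪ (B ∪ S)) but 1 ∉ Y ∩ ((S ∩ Y) ∪ (B ∪ S)).

Neither inclusion holds.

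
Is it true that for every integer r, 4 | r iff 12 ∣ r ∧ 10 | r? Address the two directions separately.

[⇒] This fails: take r = 4. Certainly 4 ∣ 4, but 12 ∤ 4.

[⇐] Suppose 12 ∣ r and 10 ∣ r. Any common multiple of 12 and 10 is a multiple of their lcm; here lcm(12, 10) = 12·10/gcd(12, 10) = 120/2 = 60, so 60 ∣ r. Since 4 ∣ 60, it follows that 4 ∣ r.

Only the reverse direction holds.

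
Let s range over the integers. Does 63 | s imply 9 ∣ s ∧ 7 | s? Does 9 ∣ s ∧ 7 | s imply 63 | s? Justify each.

Both implications hold.

Forward direction. If 63 ∣ s, write s = 63q. Since 63 = 7·9, s = 9·(7q), so 9 ∣ s; and since 63 = 9·7, s = 7·(9q), so 7 ∣ s.

Converse. Suppose 9 ∣ s and 7 ∣ s. Any common multiple of 9 and 7 is a multiple of their lcm; here gcd(9, 7) = 1, so lcm(9, 7) = 9·7 = 63, so 63 ∣ s.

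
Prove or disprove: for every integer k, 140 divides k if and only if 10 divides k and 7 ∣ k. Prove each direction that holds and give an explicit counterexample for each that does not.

Not equivalent: only (⇒) holds.

(→) If 140 ∣ k, write k = 140q. Since 140 = 14·10, k = 10·(14q), so 10 ∣ k; and since 140 = 20·7, k = 7·(20q), so 7 ∣ k.

(←) This fails: take k = 70. Both 10 ∣ 70 and 7 ∣ 70, yet 70 is not a multiple of 140 (since 70 = 0·140 + 70), so 140 ∤ 70.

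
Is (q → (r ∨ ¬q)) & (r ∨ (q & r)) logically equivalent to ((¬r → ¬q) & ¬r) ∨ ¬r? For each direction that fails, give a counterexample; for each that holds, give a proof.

[⇒] This fails. Under q = F, r = T, the left side is true but the right side is false.

[⇐] This fails. Under q = F, r = F, the left side is false but the right side is true.

Both directions fail.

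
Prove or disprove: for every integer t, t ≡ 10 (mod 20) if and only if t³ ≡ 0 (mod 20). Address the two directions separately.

[⇒] Suppose t ≡ 10 (mod 20). Write t = 20j + 10. Then (20j + 10)³ = 8000j³ + 12000j² + 6000j + 1000 = 20(400j³ + 600j² + 300j + 50) + 0, so t³ ≡ 0 (mod 20).

[⇐] This fails: take t = 0. Then 0³ = 0 ≡ 0 (mod 20), yet 0 ≡ 0 (mod 20), not 10.

Only the forward implication holds.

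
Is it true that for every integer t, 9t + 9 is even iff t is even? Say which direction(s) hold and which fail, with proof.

Forward direction. This fails: t = 3 gives 9t + 9 = 36, which is even, but 3 is odd, not even.

Converse. This also fails: t = 0 is even, but 9t + 9 = 9 is odd, not even.

Neither direction holds.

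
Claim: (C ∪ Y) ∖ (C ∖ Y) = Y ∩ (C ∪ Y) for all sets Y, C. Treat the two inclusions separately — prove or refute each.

(⟸) Let x ∈ Y ∩ (C ∪ Y). Then either x ∈ Y and x ∉ C; or x ∈ Y ∩ C. In each case x ∈ (C ∪ Y) ∖ (C ∖ Y), so Y ∩ (C ∪ Y) ⊆ (C ∪ Y) ∖ (C ∖ Y).

(⟹) Let x ∈ (C ∪ Y) ∖ (C ∖ Y). Then either x ∈ Y and x ∉ C; or x ∈ Y ∩ C. In each case x ∈ Y ∩ (C ∪ Y), so (C ∪ Y) ∖ (C ∖ Y) ⊆ Y ∩ (C ∪ Y).

Both inclusions hold; the sets are equal.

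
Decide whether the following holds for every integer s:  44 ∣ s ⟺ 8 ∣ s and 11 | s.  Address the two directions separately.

(⇒) fails; (⇐) holds.

(⇒) This fails: take s = 44. Certainly 44 ∣ 44, but 8 ∤ 44.

(⇐) Suppose 8 ∣ s and 11 ∣ s. Any common multiple of 8 and 11 is a multiple of their lcm; here gcd(8, 11) = 1, so lcm(8, 11) = 8·11 = 88, so 88 ∣ s. Since 44 ∣ 88, it follows that 44 ∣ s.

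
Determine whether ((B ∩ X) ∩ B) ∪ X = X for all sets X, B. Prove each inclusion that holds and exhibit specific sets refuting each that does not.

Forward inclusion. Let x ∈ ((B ∩ X) ∩ B) ∪ X. Then either x ∈ X and x ∉ B; or x ∈ X ∩ B. In each case x ∈ X, so ((B ∩ X) ∩ B) ∪ X ⊆ X.

Reverse inclusion. Let x ∈ X. Then either x ∈ X and x ∉ B; or x ∈ X ∩ B. In each case x ∈ ((B ∩ X) ∩ B) ∪ X, so X ⊆ ((B ∩ X) ∩ B) ∪ X.

Both inclusions hold; the sets are equal.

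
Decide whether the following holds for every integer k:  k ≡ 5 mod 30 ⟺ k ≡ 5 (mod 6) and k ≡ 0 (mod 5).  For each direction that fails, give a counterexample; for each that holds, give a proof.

Forward direction. Suppose k ≡ 5 (mod 30); write k = 30j + 5. Since 6 ∣ 30, reducing mod 6 gives k ≡ 5 (mod 6); since 5 ∣ 30, reducing mod 5 gives k ≡ 5 ≡ 0 (mod 5).

Converse. If k ≡ 5 (mod 6) and k ≡ 0 (mod 5), then by the Chinese remainder theorem k ≡ 5 (mod 30). This is exactly k ≡ 5 (mod 30).

Both implications hold.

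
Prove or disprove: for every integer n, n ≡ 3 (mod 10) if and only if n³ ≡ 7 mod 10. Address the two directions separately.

Forward direction. Suppose n ≡ 3 (mod 10). Write n = 10j + 3. Then (10j + 3)³ = 1000j³ + 900j² + 270j + 27 = 10(100j³ + 90j² + 27j + 2) + 7, so n³ ≡ 7 (mod 10).

Converse. Suppose n³ ≡ 7 (mod 10). The only residue r in {0, …, 9} with r³ ≡ 7 (mod 10) is r = 3, so n ≡ 3 (mod 10).

Equivalent; both directions hold.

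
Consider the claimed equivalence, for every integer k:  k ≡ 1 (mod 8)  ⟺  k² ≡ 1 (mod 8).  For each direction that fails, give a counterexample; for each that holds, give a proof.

(⇒) Suppose k ≡ 1 (mod 8). Write k = 8j + 1. Then (8j + 1)² = 64j² + 16j + 1 = 8(8j² + 2j) + 1, so k² ≡ 1 (mod 8).

(⇐) This fails: take k = 3. Then 3² = 9 ≡ 1 (mod 8), yet 3 ≡ 3 (mod 8), not 1.

Only the forward implication holds.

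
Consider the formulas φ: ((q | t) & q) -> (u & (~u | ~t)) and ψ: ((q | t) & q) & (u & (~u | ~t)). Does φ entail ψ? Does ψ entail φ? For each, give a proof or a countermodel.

(⇒) fails; (⇐) holds.

(⇒) This fails. Under q = F, t = F, u = F, the left side is true but the right side is false.

(⇐) Assume the antecedent. If q is true, the antecedent forces (q = T, t = F, u = T), and the consequent holds there. If q is false, the antecedent cannot hold. Either way the consequent holds.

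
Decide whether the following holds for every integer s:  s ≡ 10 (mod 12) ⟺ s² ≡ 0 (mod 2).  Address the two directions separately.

Only the forward direction holds.

(→) Suppose s ≡ 10 (mod 12). Then s² ≡ 10² = 100 (mod 12), and since 2 ∣ 12, also s² ≡ 0 (mod 2).

(←) This fails: take s = 0. Then 0² = 0 ≡ 0 (mod 2), yet 0 ≡ 0 (mod 12), not 10.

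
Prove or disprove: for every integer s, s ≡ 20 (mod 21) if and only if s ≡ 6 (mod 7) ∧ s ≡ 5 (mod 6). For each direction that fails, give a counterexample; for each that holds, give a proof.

(⇒) fails; (⇐) holds.

Converse. If s ≡ 6 (mod 7) and s ≡ 5 (mod 6), then by the Chinese remainder theorem s ≡ 41 (mod 42). Since 41 ≡ 20 (mod 21) and 21 ∣ 42, we get s ≡ 20 (mod 21).

Forward direction. This fails: s = 20 gives 20 ≡ 20 (mod 21) but 20 ≡ 2 (mod 6), so the conjunction on the right does not hold.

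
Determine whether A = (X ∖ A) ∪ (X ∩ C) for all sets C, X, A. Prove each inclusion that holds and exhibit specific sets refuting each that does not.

Neither inclusion holds.

Forward inclusion. This inclusion fails. Take C = ∅, X = ∅, A = {1}; then 1 ∈ A but 1 ∉ (X ∖ A) ∪ (X ∩ C).

Reverse inclusion. This inclusion fails. Take C = ∅, X = {1}, A = ∅; then 1 ∈ (X ∖ A) ∪ (X ∩ C) but 1 ∉ A.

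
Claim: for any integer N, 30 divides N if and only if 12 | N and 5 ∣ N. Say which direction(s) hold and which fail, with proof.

Not equivalent: only (⇐) holds.

(→) This fails: take N = 30. Certainly 30 ∣ 30, but 12 ∤ 30.

(←) Suppose 12 ∣ N and 5 ∣ N. Any common multiple of 12 and 5 is a multiple of their lcm; here gcd(12, 5) = 1, so lcm(12, 5) = 12·5 = 60, so 60 ∣ N. Since 30 ∣ 60, it follows that 30 ∣ N.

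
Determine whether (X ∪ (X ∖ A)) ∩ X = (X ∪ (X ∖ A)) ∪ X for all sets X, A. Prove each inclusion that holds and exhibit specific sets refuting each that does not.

(⊆) Let x ∈ (X ∪ (X ∖ A)) ∩ X. Then either x ∈ X and x ∉ A; or x ∈ X ∩ A. In each case x ∈ (X ∪ (X ∖ A)) ∪ X, so (X ∪ (X ∖ A)) ∩ X ⊆ (X ∪ (X ∖ A)) ∪ X.

(⊇) Let x ∈ (X ∪ (X ∖ A)) ∪ X. Then either x ∈ X and x ∉ A; or x ∈ X ∩ A. In each case x ∈ (X ∪ (X ∖ A)) ∩ X, so (X ∪ (X ∖ A)) ∪ X ⊆ (X ∪ (X ∖ A)) ∩ X.

Both inclusions hold.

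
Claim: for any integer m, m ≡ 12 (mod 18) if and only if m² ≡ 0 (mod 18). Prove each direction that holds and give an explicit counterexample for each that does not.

The forward direction holds; the converse fails.

(⇒) Suppose m ≡ 12 (mod 18). Write m = 18j + 12. Then (18j + 12)² = 324j² + 432j + 144 = 18(18j² + 24j + 8) + 0, so m² ≡ 0 (mod 18).

(⇐) This fails: take m = 0. Then 0² = 0 ≡ 0 (mod 18), yet 0 ≡ 0 (mod 18), not 12.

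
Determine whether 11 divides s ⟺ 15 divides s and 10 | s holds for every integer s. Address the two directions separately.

Neither implication holds.

Forward direction. This fails: take s = 11. Certainly 11 ∣ 11, but 15 ∤ 11.

Converse. This fails: take s = 30. Both 15 ∣ 30 and 10 ∣ 30, yet 30 is not a multiple of 11 (since 30 = 2·11 + 8), so 11 ∤ 30.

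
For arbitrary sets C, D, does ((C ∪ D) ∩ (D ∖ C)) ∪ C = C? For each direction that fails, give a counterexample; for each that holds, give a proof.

(⟸) Let x ∈ C. Then either x ∈ C and x ∉ D; or x ∈ C ∩ D. In each case x ∈ ((C ∪ D) ∩ (D ∖ C)) ∪ C, so C ⊆ ((C ∪ D) ∩ (D ∖ C)) ∪ C.

(⟹) This inclusion fails. Take C = ∅, D = {1}; then 1 ∈ ((C ∪ D) ∩ (D ∖ C)) ∪ C but 1 ∉ C.

Only the reverse inclusion holds.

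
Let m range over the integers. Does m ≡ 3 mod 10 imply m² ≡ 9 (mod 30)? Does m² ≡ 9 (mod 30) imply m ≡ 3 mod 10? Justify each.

Neither direction holds.

(→) This fails: take m = 13. Then 13 ≡ 3 (mod 10), but 13² = 169 ≡ 19 (mod 30), not 9.

(←) This fails: take m = 27. Then 27² = 729 ≡ 9 (mod 30), yet 27 ≡ 7 (mod 10), not 3.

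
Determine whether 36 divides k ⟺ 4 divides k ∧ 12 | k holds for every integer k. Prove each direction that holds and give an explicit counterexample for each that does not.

(⇒) If 36 ∣ k, write k = 36q. Since 36 = 9·4, k = 4·(9q), so 4 ∣ k; and since 36 = 3·12, k = 12·(3q), so 12 ∣ k.

(⇐) This fails: take k = 12. Both 4 ∣ 12 and 12 ∣ 12, yet 12 is not a multiple of 36 (since 12 = 0·36 + 12), so 36 ∤ 12.

The forward direction holds; the converse fails.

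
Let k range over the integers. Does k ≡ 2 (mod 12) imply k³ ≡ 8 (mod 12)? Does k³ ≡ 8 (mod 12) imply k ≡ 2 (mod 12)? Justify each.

(⟹) Suppose k ≡ 2 (mod 12). Write k = 12j + 2. Then (12j + 2)³ = 1728j³ + 864j² + 144j + 8 = 12(144j³ + 72j² + 12j) + 8, so k³ ≡ 8 (mod 12).

(⟸) This fails: take k = 8. Then 8³ = 512 ≡ 8 (mod 12), yet 8 ≡ 8 (mod 12), not 2.

Only the forward direction holds.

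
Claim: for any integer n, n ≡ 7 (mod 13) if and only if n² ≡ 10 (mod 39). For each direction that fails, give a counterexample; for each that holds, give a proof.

(→) This fails: take n = 33. Then 33 ≡ 7 (mod 13), but 33² = 1089 ≡ 36 (mod 39), not 10.

(←) This fails: take n = 19. Then 19² = 361 ≡ 10 (mod 39), yet 19 ≡ 6 (mod 13), not 7.

Neither direction holds.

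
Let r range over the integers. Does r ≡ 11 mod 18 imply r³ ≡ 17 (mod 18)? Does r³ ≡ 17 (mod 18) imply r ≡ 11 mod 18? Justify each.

Forward direction. Suppose r ≡ 11 mod 18. Write r = 18j + 11. Then (18j + 11)³ = 5832j³ + 10692j² + 6534j + 1331 = 18(324j³ + 594j² + 363j + 73) + 17, so r³ ≡ 17 (mod 18).

Converse. This fails: take r = 5. Then 5³ = 125 ≡ 17 (mod 18), yet 5 ≡ 5 (mod 18), not 11.

Not equivalent: only (⇒) holds.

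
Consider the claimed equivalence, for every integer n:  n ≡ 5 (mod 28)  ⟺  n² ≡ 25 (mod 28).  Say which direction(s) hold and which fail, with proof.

(⇒) Suppose n ≡ 5 (mod 28). Write n = 28j + 5. Then (28j + 5)² = 784j² + 280j + 25 = 28(28j² + 10j) + 25, so n² ≡ 25 (mod 28).

(⇐) This fails: take n = 9. Then 9² = 81 ≡ 25 (mod 28), yet 9 ≡ 9 (mod 28), not 5.

Only the forward implication holds.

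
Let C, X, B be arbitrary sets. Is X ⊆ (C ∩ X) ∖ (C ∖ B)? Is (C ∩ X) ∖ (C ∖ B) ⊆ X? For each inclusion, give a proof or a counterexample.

Only the reverse inclusion holds.

(⟹) This inclusion fails. Take C = ∅, X = {1}, B = ∅; then 1 ∈ X but 1 ∉ (C ∩ X) ∖ (C ∖ B).

(⟸) Let x ∈ (C ∩ X) ∖ (C ∖ B). Then x ∈ C ∩ X ∩ B, from which x ∈ X.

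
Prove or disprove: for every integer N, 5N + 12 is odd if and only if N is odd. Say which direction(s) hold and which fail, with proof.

(⟹) Suppose 5N + 12 is odd. Since 5 is odd, 5N and N have the same parity, so 5N + 12 ≡ N + 12 (mod 2). As 12 is even, 5N + 12 is odd exactly when N is odd. Thus N is odd.

(⟸) Conversely, suppose N is odd; write N = 2j + 1. Then 5N + 12 = 5·(2j + 1) + 12 = 2·5j + 17, which is odd.

Equivalent; both directions hold.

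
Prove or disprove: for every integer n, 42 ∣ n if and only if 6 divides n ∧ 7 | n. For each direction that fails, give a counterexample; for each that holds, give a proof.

Both implications hold.

Forward direction. If 42 ∣ n, write n = 42q. Since 42 = 7·6, n = 6·(7q), so 6 ∣ n; and since 42 = 6·7, n = 7·(6q), so 7 ∣ n.

Converse. Suppose 6 ∣ n and 7 ∣ n. Any common multiple of 6 and 7 is a multiple of their lcm; here gcd(6, 7) = 1, so lcm(6, 7) = 6·7 = 42, so 42 ∣ n.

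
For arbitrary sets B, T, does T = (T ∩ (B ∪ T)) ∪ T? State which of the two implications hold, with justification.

(⊆) Let x ∈ T. Then either x ∈ T and x ∉ B; or x ∈ B ∩ T. In each case x ∈ (T ∩ (B ∪ T)) ∪ T, so T ⊆ (T ∩ (B ∪ T)) ∪ T.

(⊇) Let x ∈ (T ∩ (B ∪ T)) ∪ T. Then either x ∈ T and x ∉ B; or x ∈ B ∩ T. In each case x ∈ T, so (T ∩ (B ∪ T)) ∪ T ⊆ T.

The two sets are equal.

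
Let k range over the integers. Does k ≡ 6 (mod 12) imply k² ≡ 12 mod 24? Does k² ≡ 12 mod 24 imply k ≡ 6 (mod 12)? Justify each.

Both directions hold; the statement is true.

(⇒) Suppose k ≡ 6 (mod 12). Working modulo 24, k ∈ {6, 18}; for each such r, r² ≡ 12 (mod 24).

(⇐) Conversely, the residues r modulo 24 with r² ≡ 12 (mod 24) are exactly {6, 18}, and each is ≡ 6 (mod 12).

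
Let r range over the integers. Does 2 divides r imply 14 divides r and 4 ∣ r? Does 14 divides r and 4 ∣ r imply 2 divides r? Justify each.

The forward direction fails; the converse holds.

(⟹) This fails: take r = 2. Certainly 2 ∣ 2, but 14 ∤ 2.

(⟸) Suppose 14 ∣ r and 4 ∣ r. Any common multiple of 14 and 4 is a multiple of their lcm; here lcm(14, 4) = 14·4/gcd(14, 4) = 56/2 = 28, so 28 ∣ r. Since 2 ∣ 28, it follows that 2 ∣ r.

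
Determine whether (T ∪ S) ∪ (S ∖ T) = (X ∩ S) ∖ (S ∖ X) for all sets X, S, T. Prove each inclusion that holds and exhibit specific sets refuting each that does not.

(⟸) Let x ∈ (X ∩ S) ∖ (S ∖ X). Then either x ∈ X ∩ S and x ∉ T; or x ∈ X ∩ S ∩ T. In each case x ∈ (T ∪ S) ∪ (S ∖ T), so (X ∩ S) ∖ (S ∖ X) ⊆ (T ∪ S) ∪ (S ∖ T).

(⟹) This inclusion fails. Take X = ∅, S = {1}, T = ∅; then 1 ∈ (T ∪ S) ∪ (S ∖ T) but 1 ∉ (X ∩ S) ∖ (S ∖ X).

The sets are not equal: only the reverse inclusion holds.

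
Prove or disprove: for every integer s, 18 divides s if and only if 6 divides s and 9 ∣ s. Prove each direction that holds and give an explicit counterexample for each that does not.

Both directions hold.

(→) If 18 ∣ s, write s = 18q. Since 18 = 3·6, s = 6·(3q), so 6 ∣ s; and since 18 = 2·9, s = 9·(2q), so 9 ∣ s.

(←) Suppose 6 ∣ s and 9 ∣ s. Any common multiple of 6 and 9 is a multiple of their lcm; here lcm(6, 9) = 6·9/gcd(6, 9) = 54/3 = 18, so 18 ∣ s.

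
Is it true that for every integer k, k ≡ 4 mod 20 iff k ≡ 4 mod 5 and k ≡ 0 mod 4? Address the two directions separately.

(←) If k ≡ 4 (mod 5) and k ≡ 0 (mod 4), then by the Chinese remainder theorem k ≡ 4 (mod 20). This is exactly k ≡ 4 (mod 20).

(→) Suppose k ≡ 4 (mod 20); write k = 20j + 4. Since 5 ∣ 20, reducing mod 5 gives k ≡ 4 (mod 5); since 4 ∣ 20, reducing mod 4 gives k ≡ 4 ≡ 0 (mod 4).

The biconditional holds.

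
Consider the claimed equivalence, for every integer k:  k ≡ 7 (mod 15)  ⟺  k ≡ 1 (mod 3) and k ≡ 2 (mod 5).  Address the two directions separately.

(⟹) Suppose k ≡ 7 (mod 15); write k = 15j + 7. Since 3 ∣ 15, reducing mod 3 gives k ≡ 7 ≡ 1 (mod 3); since 5 ∣ 15, reducing mod 5 gives k ≡ 7 ≡ 2 (mod 5).

(⟸) Conversely, if k ≡ 1 (mod 3) and k ≡ 2 (mod 5), then by the Chinese remainder theorem k ≡ 7 (mod 15). This is exactly k ≡ 7 (mod 15).

Both directions hold; the statement is true.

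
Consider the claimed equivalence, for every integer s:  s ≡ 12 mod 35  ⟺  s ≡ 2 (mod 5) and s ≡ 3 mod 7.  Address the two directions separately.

Both directions fail.

Forward direction. This fails: s = 12 gives 12 ≡ 12 (mod 35) but 12 ≡ 5 (mod 7), so the conjunction on the right does not hold.

Converse. This fails: s = 17 satisfies both congruences on the right (17 ≡ 2 mod 5 and 17 ≡ 3 mod 7) yet 17 ≡ 17 (mod 35), not 12.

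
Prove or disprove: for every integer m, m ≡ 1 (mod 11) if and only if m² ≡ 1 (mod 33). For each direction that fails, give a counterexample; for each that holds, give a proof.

Both directions fail.

(⇒) This fails: take m = 12. Then 12 ≡ 1 (mod 11), but 12² = 144 ≡ 12 (mod 33), not 1.

(⇐) This fails: take m = 10. Then 10² = 100 ≡ 1 (mod 33), yet 10 ≡ 10 (mod 11), not 1.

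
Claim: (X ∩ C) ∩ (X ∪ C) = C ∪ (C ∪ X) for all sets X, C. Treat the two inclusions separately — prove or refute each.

(⊆) Let x ∈ (X ∩ C) ∩ (X ∪ C). Then x ∈ X ∩ C, from which x ∈ C ∪ (C ∪ X).

(⊇) This inclusion fails. Take X = {1}, C = ∅; then 1 ∈ C ∪ (C ∪ X) but 1 ∉ (X ∩ C) ∩ (X ∪ C).

Only the forward inclusion holds.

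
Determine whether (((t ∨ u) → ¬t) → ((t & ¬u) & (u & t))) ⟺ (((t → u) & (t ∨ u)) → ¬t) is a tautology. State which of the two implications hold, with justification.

(⇒) fails and (⇐) fails.

(→) This fails. Under u = T, t = T, the left side is true but the right side is false.

(←) This fails. Under u = F, t = F, the left side is false but the right side is true.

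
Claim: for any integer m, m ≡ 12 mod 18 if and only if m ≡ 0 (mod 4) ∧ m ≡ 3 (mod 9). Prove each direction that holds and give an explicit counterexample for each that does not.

[⇐] If m ≡ 0 (mod 4) and m ≡ 3 (mod 9), then by the Chinese remainder theorem m ≡ 12 (mod 36). Since 12 ≡ 12 (mod 18) and 18 ∣ 36, we get m ≡ 12 (mod 18).

[⇒] This fails: m = 30 gives 30 ≡ 12 (mod 18) but 30 ≡ 2 (mod 4), so the conjunction on the right does not hold.

Not equivalent: only (⇐) holds.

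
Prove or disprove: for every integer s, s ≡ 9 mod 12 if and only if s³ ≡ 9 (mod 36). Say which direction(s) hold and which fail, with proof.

Equivalent; both directions hold.

(←) The residues r modulo 36 with r³ ≡ 9 (mod 36) are exactly {9, 21, 33}, and each is ≡ 9 (mod 12).

(→) Suppose s ≡ 9 (mod 12). Working modulo 36, s ∈ {9, 21, 33}; for each such r, r³ ≡ 9 (mod 36).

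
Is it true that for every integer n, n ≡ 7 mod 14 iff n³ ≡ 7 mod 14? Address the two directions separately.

Both directions hold.

(→) Suppose n ≡ 7 mod 14. Write n = 14j + 7. Then (14j + 7)³ = 2744j³ + 4116j² + 2058j + 343 = 14(196j³ + 294j² + 147j + 24) + 7, so n³ ≡ 7 (mod 14).

(←) Conversely, suppose n³ ≡ 7 (mod 14). The only residue r in {0, …, 13} with r³ ≡ 7 (mod 14) is r = 7, so n ≡ 7 (mod 14).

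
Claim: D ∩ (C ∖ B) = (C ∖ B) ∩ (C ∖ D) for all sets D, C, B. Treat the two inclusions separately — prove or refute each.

(⊆) This inclusion fails. Take D = {1}, C = {1}, B = ∅; then 1 ∈ D ∩ (C ∖ B) but 1 ∉ (C ∖ B) ∩ (C ∖ D).

(⊇) This inclusion fails. Take D = ∅, C = {1}, B = ∅; then 1 ∈ (C ∖ B) ∩ (C ∖ D) but 1 ∉ D ∩ (C ∖ B).

(⊆) fails and (⊇) fails.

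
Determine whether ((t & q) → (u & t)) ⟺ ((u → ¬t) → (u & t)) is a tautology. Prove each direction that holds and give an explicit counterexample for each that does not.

Forward direction. This fails. Under u = F, q = F, t = F, the left side is true but the right side is false.

Converse. Assume the antecedent. If u is true, (t & q) → (u & t) reduces to true regardless of the other variables. If u is false, the antecedent cannot hold. Either way (t & q) → (u & t) holds.

Only the converse holds.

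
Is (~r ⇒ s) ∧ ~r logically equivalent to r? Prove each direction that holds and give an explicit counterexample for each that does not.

Both directions fail.

(⇒) This fails. Under r = F, s = T, the left side is true but the right side is false.

(⇐) This fails. Under r = T, s = F, the left side is false but the right side is true.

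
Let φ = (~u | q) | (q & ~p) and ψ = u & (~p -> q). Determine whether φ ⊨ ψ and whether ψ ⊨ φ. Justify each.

(⟹) This fails. Under u = F, q = F, p = F, the left side is true but the right side is false.

(⟸) This fails. Under u = T, q = F, p = T, the left side is false but the right side is true.

(⇒) fails and (⇐) fails.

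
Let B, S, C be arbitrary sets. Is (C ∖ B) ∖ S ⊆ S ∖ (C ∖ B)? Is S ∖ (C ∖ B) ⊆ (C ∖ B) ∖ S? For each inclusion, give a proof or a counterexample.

Neither inclusion holds.

(⊆) This inclusion fails. Take B = ∅, S = ∅, C = {1}; then 1 ∈ (C ∖ B) ∖ S but 1 ∉ S ∖ (C ∖ B).

(⊇) This inclusion fails. Take B = ∅, S = {1}, C = ∅; then 1 ∈ S ∖ (C ∖ B) but 1 ∉ (C ∖ B) ∖ S.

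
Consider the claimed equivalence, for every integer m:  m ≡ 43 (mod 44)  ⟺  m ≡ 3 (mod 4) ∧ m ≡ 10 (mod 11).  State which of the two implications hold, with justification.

The biconditional holds.

Converse. If m ≡ 3 (mod 4) and m ≡ 10 (mod 11), then by the Chinese remainder theorem m ≡ 43 (mod 44). This is exactly m ≡ 43 (mod 44).

Forward direction. Suppose m ≡ 43 (mod 44); write m = 44j + 43. Since 4 ∣ 44, reducing mod 4 gives m ≡ 43 ≡ 3 (mod 4); since 11 ∣ 44, reducing mod 11 gives m ≡ 43 ≡ 10 (mod 11).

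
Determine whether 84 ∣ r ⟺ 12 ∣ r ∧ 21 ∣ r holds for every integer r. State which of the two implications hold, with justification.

[⇒] If 84 ∣ r, write r = 84q. Since 84 = 7·12, r = 12·(7q), so 12 ∣ r; and since 84 = 4·21, r = 21·(4q), so 21 ∣ r.

[⇐] Suppose 12 ∣ r and 21 ∣ r. Any common multiple of 12 and 21 is a multiple of their lcm; here lcm(12, 21) = 12·21/gcd(12, 21) = 252/3 = 84, so 84 ∣ r.

The biconditional holds.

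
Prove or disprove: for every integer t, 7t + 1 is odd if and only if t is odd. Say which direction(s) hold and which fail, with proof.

Neither implication holds.

(→) This fails: t = 0 gives 7t + 1 = 1, which is odd, but 0 is even, not odd.

(←) This also fails: t = 7 is odd, but 7t + 1 = 50 is even, not odd.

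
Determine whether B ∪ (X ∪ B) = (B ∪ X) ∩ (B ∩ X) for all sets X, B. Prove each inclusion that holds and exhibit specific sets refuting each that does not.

(⟹) This inclusion fails. Take X = {1}, B = ∅; then 1 ∈ B ∪ (X ∪ B) but 1 ∉ (B ∪ X) ∩ (B ∩ X).

(⟸) Let x ∈ (B ∪ X) ∩ (B ∩ X). Then x ∈ X ∩ B, from which x ∈ B ∪ (X ∪ B).

Only the reverse inclusion holds.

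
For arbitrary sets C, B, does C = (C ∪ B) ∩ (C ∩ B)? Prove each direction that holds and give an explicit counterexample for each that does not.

The sets are not equal: only the reverse inclusion holds.

Forward inclusion. This inclusion fails. Take C = {1}, B = ∅; then 1 ∈ C but 1 ∉ (C ∪ B) ∩ (C ∩ B).

Reverse inclusion. Let x ∈ (C ∪ B) ∩ (C ∩ B). Then x ∈ C ∩ B, from which x ∈ C.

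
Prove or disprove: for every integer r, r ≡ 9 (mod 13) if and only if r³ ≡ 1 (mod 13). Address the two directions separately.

The forward direction holds; the converse fails.

(→) Suppose r ≡ 9 (mod 13). Write r = 13j + 9. Then (13j + 9)³ = 2197j³ + 4563j² + 3159j + 729 = 13(169j³ + 351j² + 243j + 56) + 1, so r³ ≡ 1 (mod 13).

(←) This fails: take r = 1. Then 1³ = 1 ≡ 1 (mod 13), yet 1 ≡ 1 (mod 13), not 9.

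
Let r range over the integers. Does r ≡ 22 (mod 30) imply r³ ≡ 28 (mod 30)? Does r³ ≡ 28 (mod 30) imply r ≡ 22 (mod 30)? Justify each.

The biconditional holds.

(⇒) Suppose r ≡ 22 (mod 30). Write r = 30j + 22. Then (30j + 22)³ = 27000j³ + 59400j² + 43560j + 10648 = 30(900j³ + 1980j² + 1452j + 354) + 28, so r³ ≡ 28 (mod 30).

(⇐) Conversely, suppose r³ ≡ 28 (mod 30). The only residue r in {0, …, 29} with r³ ≡ 28 (mod 30) is r = 22, so r ≡ 22 (mod 30).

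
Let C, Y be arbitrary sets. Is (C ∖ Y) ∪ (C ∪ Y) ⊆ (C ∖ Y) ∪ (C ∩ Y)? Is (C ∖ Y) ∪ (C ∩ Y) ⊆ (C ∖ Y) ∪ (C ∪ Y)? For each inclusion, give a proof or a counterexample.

(⊆) fails; (⊇) holds.

Forward inclusion. This inclusion fails. Take C = ∅, Y = {1}; then 1 ∈ (C ∖ Y) ∪ (C ∪ Y) but 1 ∉ (C ∖ Y) ∪ (C ∩ Y).

Reverse inclusion. Let x ∈ (C ∖ Y) ∪ (C ∩ Y). Then either x ∈ C and x ∉ Y; or x ∈ C ∩ Y. In each case x ∈ (C ∖ Y) ∪ (C ∪ Y), so (C ∖ Y) ∪ (C ∩ Y) ⊆ (C ∖ Y) ∪ (C ∪ Y).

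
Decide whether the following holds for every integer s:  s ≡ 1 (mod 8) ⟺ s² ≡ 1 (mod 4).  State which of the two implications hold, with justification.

(⇐) This fails: take s = 3. Then 3² = 9 ≡ 1 (mod 4), yet 3 ≡ 3 (mod 8), not 1.

(⇒) Suppose s ≡ 1 (mod 8). Then s² ≡ 1² = 1 (mod 8), and since 4 ∣ 8, also s² ≡ 1 (mod 4).

Only the forward direction holds.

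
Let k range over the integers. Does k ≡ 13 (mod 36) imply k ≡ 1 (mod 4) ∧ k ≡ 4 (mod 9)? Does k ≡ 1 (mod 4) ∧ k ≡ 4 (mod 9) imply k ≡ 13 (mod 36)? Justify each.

Forward direction. Suppose k ≡ 13 (mod 36); write k = 36j + 13. Since 4 ∣ 36, reducing mod 4 gives k ≡ 13 ≡ 1 (mod 4); since 9 ∣ 36, reducing mod 9 gives k ≡ 13 ≡ 4 (mod 9).

Converse. If k ≡ 1 (mod 4) and k ≡ 4 (mod 9), then by the Chinese remainder theorem k ≡ 13 (mod 36). This is exactly k ≡ 13 (mod 36).

Both directions hold.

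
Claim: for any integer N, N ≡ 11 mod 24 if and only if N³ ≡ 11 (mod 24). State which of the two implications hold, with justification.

Forward direction. Suppose N ≡ 11 mod 24. Write N = 24j + 11. Then (24j + 11)³ = 13824j³ + 19008j² + 8712j + 1331 = 24(576j³ + 792j² + 363j + 55) + 11, so N³ ≡ 11 (mod 24).

Converse. Suppose N³ ≡ 11 (mod 24). The only residue r in {0, …, 23} with r³ ≡ 11 (mod 24) is r = 11, so N ≡ 11 (mod 24).

Both directions hold.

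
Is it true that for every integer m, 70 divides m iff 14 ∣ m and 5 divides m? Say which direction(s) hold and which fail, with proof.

The biconditional holds.

Converse. Suppose 14 ∣ m and 5 ∣ m. Any common multiple of 14 and 5 is a multiple of their lcm; here gcd(14, 5) = 1, so lcm(14, 5) = 14·5 = 70, so 70 ∣ m.

Forward direction. If 70 ∣ m, write m = 70q. Since 70 = 5·14, m = 14·(5q), so 14 ∣ m; and since 70 = 14·5, m = 5·(14q), so 5 ∣ m.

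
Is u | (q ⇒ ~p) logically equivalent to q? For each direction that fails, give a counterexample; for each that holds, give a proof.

Neither implication holds.

Forward direction. This fails. Under p = F, q = F, u = F, the left side is true but the right side is false.

Converse. This fails. Under p = T, q = T, u = F, the left side is false but the right side is true.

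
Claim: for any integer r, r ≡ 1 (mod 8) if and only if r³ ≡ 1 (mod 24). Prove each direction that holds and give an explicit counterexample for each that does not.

The forward direction fails; the converse holds.

(⇒) This fails: take r = 9. Then 9 ≡ 1 (mod 8), but 9³ = 729 ≡ 9 (mod 24), not 1.

(⇐) Conversely, the residues r modulo 24 with r³ ≡ 1 (mod 24) are exactly {1}, and each is ≡ 1 (mod 8).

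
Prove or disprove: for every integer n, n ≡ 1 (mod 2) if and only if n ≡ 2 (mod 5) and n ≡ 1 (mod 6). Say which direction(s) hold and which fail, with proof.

(⇒) fails; (⇐) holds.

Forward direction. This fails: n = 1 gives 1 ≡ 1 (mod 2) but 1 ≡ 1 (mod 5), so the conjunction on the right does not hold.

Converse. If n ≡ 2 (mod 5) and n ≡ 1 (mod 6), then by the Chinese remainder theorem n ≡ 7 (mod 30). Since 7 ≡ 1 (mod 2) and 2 ∣ 30, we get n ≡ 1 (mod 2).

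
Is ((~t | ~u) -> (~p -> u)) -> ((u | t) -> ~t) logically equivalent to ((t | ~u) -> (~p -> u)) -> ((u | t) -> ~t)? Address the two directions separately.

Forward direction. Assume the antecedent. If t is true, the antecedent forces (u = F, p = F, t = T), and the consequent holds there. If t is false, the consequent reduces to true regardless of the other variables. Either way the consequent holds.

Converse. Assume the antecedent. If t is true, the antecedent forces (u = F, p = F, t = T), and the consequent holds there. If t is false, the consequent reduces to true regardless of the other variables. Either way the consequent holds.

The biconditional holds.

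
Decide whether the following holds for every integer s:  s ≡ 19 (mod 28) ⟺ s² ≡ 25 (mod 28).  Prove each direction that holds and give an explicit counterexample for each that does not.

(⇒) Suppose s ≡ 19 (mod 28). Write s = 28j + 19. Then (28j + 19)² = 784j² + 1064j + 361 = 28(28j² + 38j + 12) + 25, so s² ≡ 25 (mod 28).

(⇐) This fails: take s = 5. Then 5² = 25 ≡ 25 (mod 28), yet 5 ≡ 5 (mod 28), not 19.

Not equivalent: only (⇒) holds.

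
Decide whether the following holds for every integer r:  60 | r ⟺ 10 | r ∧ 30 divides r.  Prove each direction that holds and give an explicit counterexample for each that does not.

Only the forward implication holds.

[⇒] If 60 ∣ r, write r = 60q. Since 60 = 6·10, r = 10·(6q), so 10 ∣ r; and since 60 = 2·30, r = 30·(2q), so 30 ∣ r.

[⇐] This fails: take r = 30. Both 10 ∣ 30 and 30 ∣ 30, yet 30 is not a multiple of 60 (since 30 = 0·60 + 30), so 60 ∤ 30.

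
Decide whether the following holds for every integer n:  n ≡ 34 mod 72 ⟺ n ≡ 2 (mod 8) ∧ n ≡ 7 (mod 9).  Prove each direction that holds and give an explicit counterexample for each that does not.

Both directions hold; the statement is true.

Forward direction. Suppose n ≡ 34 (mod 72); write n = 72j + 34. Since 8 ∣ 72, reducing mod 8 gives n ≡ 34 ≡ 2 (mod 8); since 9 ∣ 72, reducing mod 9 gives n ≡ 34 ≡ 7 (mod 9).

Converse. If n ≡ 2 (mod 8) and n ≡ 7 (mod 9), then by the Chinese remainder theorem n ≡ 34 (mod 72). This is exactly n ≡ 34 (mod 72).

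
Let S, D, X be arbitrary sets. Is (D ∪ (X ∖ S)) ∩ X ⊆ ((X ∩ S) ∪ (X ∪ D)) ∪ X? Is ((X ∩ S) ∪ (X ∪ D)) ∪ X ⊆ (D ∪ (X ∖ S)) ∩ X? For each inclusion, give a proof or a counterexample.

Only the forward inclusion holds.

Forward inclusion. Let x ∈ (D ∪ (X ∖ S)) ∩ X. Then either x ∈ X and x ∉ S, D; or x ∈ D ∩ X and x ∉ S; or x ∈ S ∩ D ∩ X. In each case x ∈ ((X ∩ S) ∪ (X ∪ D)) ∪ X, so (D ∪ (X ∖ S)) ∩ X ⊆ ((X ∩ S) ∪ (X ∪ D)) ∪ X.

Reverse inclusion. This inclusion fails. Take S = ∅, D = {1}, X = ∅; then 1 ∈ ((X ∩ S) ∪ (X ∪ D)) ∪ X but 1 ∉ (D ∪ (X ∖ S)) ∩ X.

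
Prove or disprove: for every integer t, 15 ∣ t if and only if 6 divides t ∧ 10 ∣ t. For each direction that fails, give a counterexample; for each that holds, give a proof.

[⇐] Suppose 6 ∣ t and 10 ∣ t. Any common multiple of 6 and 10 is a multiple of their lcm; here lcm(6, 10) = 6·10/gcd(6, 10) = 60/2 = 30, so 30 ∣ t. Since 15 ∣ 30, it follows that 15 ∣ t.

[⇒] This fails: take t = 15. Certainly 15 ∣ 15, but 6 ∤ 15.

Only the converse holds.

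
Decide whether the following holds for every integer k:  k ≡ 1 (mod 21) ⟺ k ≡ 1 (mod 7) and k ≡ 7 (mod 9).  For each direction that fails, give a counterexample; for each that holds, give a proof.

(⇒) fails; (⇐) holds.

(⟹) This fails: k = 1 gives 1 ≡ 1 (mod 21) but 1 ≡ 1 (mod 9), so the conjunction on the right does not hold.

(⟸) Conversely, if k ≡ 1 (mod 7) and k ≡ 7 (mod 9), then by the Chinese remainder theorem k ≡ 43 (mod 63). Since 43 ≡ 1 (mod 21) and 21 ∣ 63, we get k ≡ 1 (mod 21).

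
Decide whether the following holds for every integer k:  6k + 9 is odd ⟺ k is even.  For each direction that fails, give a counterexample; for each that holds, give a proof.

Converse. Suppose k is even. Since 6 is even, 6k is even for every k, so 6k + 9 has the same parity as 9, which is odd. Hence 6k + 9 is odd.

Forward direction. This fails: take k = 1. Then 6k + 9 = 15, which is odd, yet k = 1 is odd, not even.

(⇒) fails; (⇐) holds.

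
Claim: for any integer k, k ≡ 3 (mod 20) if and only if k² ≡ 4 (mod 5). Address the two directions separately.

Only the forward direction holds.

(→) Suppose k ≡ 3 (mod 20). Then k² ≡ 3² = 9 (mod 20), and since 5 ∣ 20, also k² ≡ 4 (mod 5).

(←) This fails: take k = 2. Then 2² = 4 ≡ 4 (mod 5), yet 2 ≡ 2 (mod 20), not 3.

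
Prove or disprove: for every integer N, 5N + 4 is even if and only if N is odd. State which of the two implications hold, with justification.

(⇒) This fails: N = 4 gives 5N + 4 = 24, which is even, but 4 is even, not odd.

(⇐) This also fails: N = 5 is odd, but 5N + 4 = 29 is odd, not even.

Neither direction holds.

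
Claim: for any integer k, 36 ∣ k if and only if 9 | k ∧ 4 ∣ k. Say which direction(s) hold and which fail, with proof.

Both implications hold.

Forward direction. If 36 ∣ k, write k = 36q. Since 36 = 4·9, k = 9·(4q), so 9 ∣ k; and since 36 = 9·4, k = 4·(9q), so 4 ∣ k.

Converse. Suppose 9 ∣ k and 4 ∣ k. Any common multiple of 9 and 4 is a multiple of their lcm; here gcd(9, 4) = 1, so lcm(9, 4) = 9·4 = 36, so 36 ∣ k.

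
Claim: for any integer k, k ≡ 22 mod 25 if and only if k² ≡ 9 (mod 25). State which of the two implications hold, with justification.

Not equivalent: only (⇒) holds.

Forward direction. Suppose k ≡ 22 mod 25. Write k = 25j + 22. Then (25j + 22)² = 625j² + 1100j + 484 = 25(25j² + 44j + 19) + 9, so k² ≡ 9 (mod 25).

Converse. This fails: take k = 3. Then 3² = 9 ≡ 9 (mod 25), yet 3 ≡ 3 (mod 25), not 22.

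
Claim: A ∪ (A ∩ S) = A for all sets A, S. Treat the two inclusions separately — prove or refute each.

Both inclusions hold.

Forward inclusion. Let x ∈ A ∪ (A ∩ S). Then either x ∈ A and x ∉ S; or x ∈ A ∩ S. In each case x ∈ A, so A ∪ (A ∩ S) ⊆ A.

Reverse inclusion. Let x ∈ A. Then either x ∈ A and x ∉ S; or x ∈ A ∩ S. In each case x ∈ A ∪ (A ∩ S), so A ⊆ A ∪ (A ∩ S).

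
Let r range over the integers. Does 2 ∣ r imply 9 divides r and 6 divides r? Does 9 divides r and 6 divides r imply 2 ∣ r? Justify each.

Not equivalent: only (⇐) holds.

(⟸) Suppose 9 ∣ r and 6 ∣ r. Any common multiple of 9 and 6 is a multiple of their lcm; here lcm(9, 6) = 9·6/gcd(9, 6) = 54/3 = 18, so 18 ∣ r. Since 2 ∣ 18, it follows that 2 ∣ r.

(⟹) This fails: take r = 2. Certainly 2 ∣ 2, but 9 ∤ 2.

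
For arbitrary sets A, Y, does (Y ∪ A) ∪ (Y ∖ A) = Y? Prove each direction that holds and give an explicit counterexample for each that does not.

(⟸) Let x ∈ Y. Then either x ∈ Y and x ∉ A; or x ∈ A ∩ Y. In each case x ∈ (Y ∪ A) ∪ (Y ∖ A), so Y ⊆ (Y ∪ A) ∪ (Y ∖ A).

(⟹) This inclusion fails. Take A = {1}, Y = ∅; then 1 ∈ (Y ∪ A) ∪ (Y ∖ A) but 1 ∉ Y.

Only the reverse inclusion holds.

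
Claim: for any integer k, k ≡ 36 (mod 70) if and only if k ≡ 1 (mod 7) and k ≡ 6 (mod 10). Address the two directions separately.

Equivalent; both directions hold.

Forward direction. Suppose k ≡ 36 (mod 70); write k = 70j + 36. Since 7 ∣ 70, reducing mod 7 gives k ≡ 36 ≡ 1 (mod 7); since 10 ∣ 70, reducing mod 10 gives k ≡ 36 ≡ 6 (mod 10).

Converse. If k ≡ 1 (mod 7) and k ≡ 6 (mod 10), then by the Chinese remainder theorem k ≡ 36 (mod 70). This is exactly k ≡ 36 (mod 70).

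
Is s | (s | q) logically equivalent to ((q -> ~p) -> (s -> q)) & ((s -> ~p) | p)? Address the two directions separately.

(⇒) fails and (⇐) fails.

Forward direction. This fails. Under s = T, p = F, q = F, the left side is true but the right side is false.

Converse. This fails. Under s = F, p = F, q = F, the left side is false but the right side is true.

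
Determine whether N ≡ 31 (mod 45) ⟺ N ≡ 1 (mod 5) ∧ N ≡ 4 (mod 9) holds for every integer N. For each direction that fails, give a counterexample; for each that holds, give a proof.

[⇒] Suppose N ≡ 31 (mod 45); write N = 45j + 31. Since 5 ∣ 45, reducing mod 5 gives N ≡ 31 ≡ 1 (mod 5); since 9 ∣ 45, reducing mod 9 gives N ≡ 31 ≡ 4 (mod 9).

[⇐] Conversely, if N ≡ 1 (mod 5) and N ≡ 4 (mod 9), then by the Chinese remainder theorem N ≡ 31 (mod 45). This is exactly N ≡ 31 (mod 45).

Equivalent; both directions hold.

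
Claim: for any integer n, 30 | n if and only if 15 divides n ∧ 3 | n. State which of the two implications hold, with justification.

Converse. This fails: take n = 15. Both 15 ∣ 15 and 3 ∣ 15, yet 15 is not a multiple of 30 (since 15 = 0·30 + 15), so 30 ∤ 15.

Forward direction. If 30 ∣ n, write n = 30q. Since 30 = 2·15, n = 15·(2q), so 15 ∣ n; and since 30 = 10·3, n = 3·(10q), so 3 ∣ n.

Only the forward implication holds.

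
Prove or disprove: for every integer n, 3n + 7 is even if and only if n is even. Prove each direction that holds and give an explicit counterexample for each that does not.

Forward direction. This fails: n = 7 gives 3n + 7 = 28, which is even, but 7 is odd, not even.

Converse. This also fails: n = 2 is even, but 3n + 7 = 13 is odd, not even.

Neither implication holds.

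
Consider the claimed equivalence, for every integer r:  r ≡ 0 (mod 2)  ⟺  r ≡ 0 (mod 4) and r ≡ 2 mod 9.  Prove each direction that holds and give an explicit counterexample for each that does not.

Only the reverse direction holds.

Forward direction. This fails: r = 0 gives 0 ≡ 0 (mod 2) but 0 ≡ 0 (mod 9), so the conjunction on the right does not hold.

Converse. If r ≡ 0 (mod 4) and r ≡ 2 (mod 9), then by the Chinese remainder theorem r ≡ 20 (mod 36). Since 20 ≡ 0 (mod 2) and 2 ∣ 36, we get r ≡ 0 (mod 2).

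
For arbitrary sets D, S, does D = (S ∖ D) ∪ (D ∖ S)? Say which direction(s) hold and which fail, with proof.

Both inclusions fail.

Forward inclusion. This inclusion fails. Take D = {1}, S = {1}; then 1 ∈ D but 1 ∉ (S ∖ D) ∪ (D ∖ S).

Reverse inclusion. This inclusion fails. Take D = ∅, S = {1}; then 1 ∈ (S ∖ D) ∪ (D ∖ S) but 1 ∉ D.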